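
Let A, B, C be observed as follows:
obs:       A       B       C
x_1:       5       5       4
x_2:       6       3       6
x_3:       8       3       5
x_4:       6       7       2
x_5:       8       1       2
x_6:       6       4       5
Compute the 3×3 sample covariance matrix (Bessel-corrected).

Step 1 — column means:
  mean(A) = (5 + 6 + 8 + 6 + 8 + 6) / 6 = 39/6 = 6.5
  mean(B) = (5 + 3 + 3 + 7 + 1 + 4) / 6 = 23/6 = 3.8333
  mean(C) = (4 + 6 + 5 + 2 + 2 + 5) / 6 = 24/6 = 4

Step 2 — sample covariance S[i,j] = (1/(n-1)) · Σ_k (x_{k,i} - mean_i) · (x_{k,j} - mean_j), with n-1 = 5.
  S[A,A] = ((-1.5)·(-1.5) + (-0.5)·(-0.5) + (1.5)·(1.5) + (-0.5)·(-0.5) + (1.5)·(1.5) + (-0.5)·(-0.5)) / 5 = 7.5/5 = 1.5
  S[A,B] = ((-1.5)·(1.1667) + (-0.5)·(-0.8333) + (1.5)·(-0.8333) + (-0.5)·(3.1667) + (1.5)·(-2.8333) + (-0.5)·(0.1667)) / 5 = -8.5/5 = -1.7
  S[A,C] = ((-1.5)·(0) + (-0.5)·(2) + (1.5)·(1) + (-0.5)·(-2) + (1.5)·(-2) + (-0.5)·(1)) / 5 = -2/5 = -0.4
  S[B,B] = ((1.1667)·(1.1667) + (-0.8333)·(-0.8333) + (-0.8333)·(-0.8333) + (3.1667)·(3.1667) + (-2.8333)·(-2.8333) + (0.1667)·(0.1667)) / 5 = 20.8333/5 = 4.1667
  S[B,C] = ((1.1667)·(0) + (-0.8333)·(2) + (-0.8333)·(1) + (3.1667)·(-2) + (-2.8333)·(-2) + (0.1667)·(1)) / 5 = -3/5 = -0.6
  S[C,C] = ((0)·(0) + (2)·(2) + (1)·(1) + (-2)·(-2) + (-2)·(-2) + (1)·(1)) / 5 = 14/5 = 2.8

S is symmetric (S[j,i] = S[i,j]). Assembling:

S = [[1.5, -1.7, -0.4],
 [-1.7, 4.1667, -0.6],
 [-0.4, -0.6, 2.8]]


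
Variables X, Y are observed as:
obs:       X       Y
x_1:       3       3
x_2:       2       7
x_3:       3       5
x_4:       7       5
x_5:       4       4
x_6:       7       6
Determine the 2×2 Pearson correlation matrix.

Step 1 — column means:
  mean(X) = (3 + 2 + 3 + 7 + 4 + 7) / 6 = 26/6 = 4.3333
  mean(Y) = (3 + 7 + 5 + 5 + 4 + 6) / 6 = 30/6 = 5

Step 2 — sample variances and covariances s[i,j] = (1/(n-1)) · Σ_k (x_{k,i} - mean_i) · (x_{k,j} - mean_j), with n-1 = 5:
  s[X,X] = ((-1.3333)·(-1.3333) + (-2.3333)·(-2.3333) + (-1.3333)·(-1.3333) + (2.6667)·(2.6667) + (-0.3333)·(-0.3333) + (2.6667)·(2.6667)) / 5 = 23.3333/5 = 4.6667
  s[X,Y] = ((-1.3333)·(-2) + (-2.3333)·(2) + (-1.3333)·(0) + (2.6667)·(0) + (-0.3333)·(-1) + (2.6667)·(1)) / 5 = 1/5 = 0.2
  s[Y,Y] = ((-2)·(-2) + (2)·(2) + (0)·(0) + (0)·(0) + (-1)·(-1) + (1)·(1)) / 5 = 10/5 = 2
  Sample standard deviations s_i = √(s[i,i]):
  s(X) = √(4.6667) = 2.1602
  s(Y) = √(2) = 1.4142

Step 3 — r_{ij} = s_{ij} / (s_i · s_j):
  r[X,X] = 1 (diagonal).
  r[X,Y] = 0.2 / (2.1602 · 1.4142) = 0.2 / 3.0551 = 0.0655
  r[Y,Y] = 1 (diagonal).

R is symmetric with unit diagonal. Assembling:

R = [[1, 0.0655],
 [0.0655, 1]]


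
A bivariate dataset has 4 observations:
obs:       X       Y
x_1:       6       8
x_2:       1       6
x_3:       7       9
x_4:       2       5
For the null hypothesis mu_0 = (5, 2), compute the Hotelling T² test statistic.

Step 1 — sample mean vector:
  mean(X) = (6 + 1 + 7 + 2) / 4 = 16/4 = 4
  mean(Y) = (8 + 6 + 9 + 5) / 4 = 28/4 = 7
  x̄ = (4, 7),  deviation x̄ - mu_0 = (4, 7) - (5, 2) = (-1, 5).

Step 2 — sample covariance matrix, S[i,j] = (1/(n-1)) · Σ_k (x_{k,i} - mean_i) · (x_{k,j} - mean_j), divisor n-1 = 3:
  S[X,X] = ((2)·(2) + (-3)·(-3) + (3)·(3) + (-2)·(-2)) / 3 = 26/3 = 8.6667
  S[X,Y] = ((2)·(1) + (-3)·(-1) + (3)·(2) + (-2)·(-2)) / 3 = 15/3 = 5
  S[Y,Y] = ((1)·(1) + (-1)·(-1) + (2)·(2) + (-2)·(-2)) / 3 = 10/3 = 3.3333
  S = [[8.6667, 5],
 [5, 3.3333]].

Step 3 — invert S. det(S) = 8.6667·3.3333 - (5)² = 3.8889.
  S^{-1} = (1/det) · [[d, -b], [-b, a]] = [[0.8571, -1.2857],
 [-1.2857, 2.2286]].

Step 4 — quadratic form (x̄ - mu_0)^T · S^{-1} · (x̄ - mu_0):
  S^{-1} · (x̄ - mu_0) = (-7.2857, 12.4286),
  (x̄ - mu_0)^T · [...] = (-1)·(-7.2857) + (5)·(12.4286) = 69.4286.

Step 5 — scale by n: T² = 4 · 69.4286 = 277.7143.

T² ≈ 277.7143


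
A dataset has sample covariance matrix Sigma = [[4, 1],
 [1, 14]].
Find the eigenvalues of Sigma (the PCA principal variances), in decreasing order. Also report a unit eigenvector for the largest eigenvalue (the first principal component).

Step 1 — characteristic polynomial of 2×2 Sigma:
  det(Sigma - λI) = λ² - trace · λ + det = 0.
  trace = 4 + 14 = 18, det = 4·14 - (1)² = 55.
Step 2 — discriminant:
  Δ = trace² - 4·det = 324 - 220 = 104.
Step 3 — eigenvalues:
  λ = (trace ± √Δ)/2 = (18 ± 10.198)/2,
  λ_1 = 14.099,  λ_2 = 3.901.

Step 4 — unit eigenvector for λ_1: solve (Sigma - λ_1 I)v = 0. First row:
  (4 - 14.099)·v_x + (1)·v_y = 0, i.e. (-10.099)·v_x + (1)·v_y = 0,
  so v ∝ (b, λ_1 - a) = (1, 10.099) = u.
  ||u|| = √((1)² + (10.099)²) = √(102.9902) ≈ 10.1484,
  v_1 = u/||u|| ≈ (0.0985, 0.9951) (||v_1|| = 1).

λ_1 = 14.099,  λ_2 = 3.901;  v_1 ≈ (0.0985, 0.9951)


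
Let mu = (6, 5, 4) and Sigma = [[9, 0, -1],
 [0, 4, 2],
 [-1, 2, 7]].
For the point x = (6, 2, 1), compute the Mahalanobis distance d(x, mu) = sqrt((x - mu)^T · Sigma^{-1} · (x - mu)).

Step 1 — centre the observation: (x - mu) = (0, -3, -3).

Step 2 — invert Sigma (cofactor / det for 3×3, or solve directly):
  Sigma^{-1} = [[0.1132, -0.0094, 0.0189],
 [-0.0094, 0.2925, -0.0849],
 [0.0189, -0.0849, 0.1698]].

Step 3 — form the quadratic (x - mu)^T · Sigma^{-1} · (x - mu):
  Sigma^{-1} · (x - mu) = (-0.0283, -0.6226, -0.2547).
  (x - mu)^T · [Sigma^{-1} · (x - mu)] = (0)·(-0.0283) + (-3)·(-0.6226) + (-3)·(-0.2547) = 2.6321.

Step 4 — take square root: d = √(2.6321) ≈ 1.6224.

d(x, mu) = √(2.6321) ≈ 1.6224


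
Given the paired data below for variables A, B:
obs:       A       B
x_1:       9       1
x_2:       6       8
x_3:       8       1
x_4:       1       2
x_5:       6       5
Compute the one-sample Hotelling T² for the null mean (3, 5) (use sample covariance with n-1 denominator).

Step 1 — sample mean vector:
  mean(A) = (9 + 6 + 8 + 1 + 6) / 5 = 30/5 = 6
  mean(B) = (1 + 8 + 1 + 2 + 5) / 5 = 17/5 = 3.4
  x̄ = (6, 3.4),  deviation x̄ - mu_0 = (6, 3.4) - (3, 5) = (3, -1.6).

Step 2 — sample covariance matrix, S[i,j] = (1/(n-1)) · Σ_k (x_{k,i} - mean_i) · (x_{k,j} - mean_j), divisor n-1 = 4:
  S[A,A] = ((3)·(3) + (0)·(0) + (2)·(2) + (-5)·(-5) + (0)·(0)) / 4 = 38/4 = 9.5
  S[A,B] = ((3)·(-2.4) + (0)·(4.6) + (2)·(-2.4) + (-5)·(-1.4) + (0)·(1.6)) / 4 = -5/4 = -1.25
  S[B,B] = ((-2.4)·(-2.4) + (4.6)·(4.6) + (-2.4)·(-2.4) + (-1.4)·(-1.4) + (1.6)·(1.6)) / 4 = 37.2/4 = 9.3
  S = [[9.5, -1.25],
 [-1.25, 9.3]].

Step 3 — invert S. det(S) = 9.5·9.3 - (-1.25)² = 86.7875.
  S^{-1} = (1/det) · [[d, -b], [-b, a]] = [[0.1072, 0.0144],
 [0.0144, 0.1095]].

Step 4 — quadratic form (x̄ - mu_0)^T · S^{-1} · (x̄ - mu_0):
  S^{-1} · (x̄ - mu_0) = (0.2984, -0.1319),
  (x̄ - mu_0)^T · [...] = (3)·(0.2984) + (-1.6)·(-0.1319) = 1.1064.

Step 5 — scale by n: T² = 5 · 1.1064 = 5.5319.

T² ≈ 5.5319


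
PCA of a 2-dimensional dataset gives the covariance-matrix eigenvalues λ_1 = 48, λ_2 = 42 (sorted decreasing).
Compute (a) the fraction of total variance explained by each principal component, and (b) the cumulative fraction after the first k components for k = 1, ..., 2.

Step 1 — total variance = trace(Sigma) = Σ λ_i = 48 + 42 = 90.

Step 2 — fraction explained by component i = λ_i / Σ λ:
  PC1: 48/90 = 0.5333
  PC2: 42/90 = 0.4667

Step 3 — cumulative fraction after k components = (λ_1 + ... + λ_k) / Σ λ:
  k = 1: 48/90 = 0.5333
  k = 2: (48 + 42)/90 = 90/90 = 1

Summary (fraction, with percent):

explained: PC1 0.5333 (53.33%), PC2 0.4667 (46.67%);  cumulative: 0.5333, 1


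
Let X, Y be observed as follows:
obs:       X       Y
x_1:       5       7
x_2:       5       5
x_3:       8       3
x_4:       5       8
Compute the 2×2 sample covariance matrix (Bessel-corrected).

Step 1 — column means:
  mean(X) = (5 + 5 + 8 + 5) / 4 = 23/4 = 5.75
  mean(Y) = (7 + 5 + 3 + 8) / 4 = 23/4 = 5.75

Step 2 — sample covariance S[i,j] = (1/(n-1)) · Σ_k (x_{k,i} - mean_i) · (x_{k,j} - mean_j), with n-1 = 3.
  S[X,X] = ((-0.75)·(-0.75) + (-0.75)·(-0.75) + (2.25)·(2.25) + (-0.75)·(-0.75)) / 3 = 6.75/3 = 2.25
  S[X,Y] = ((-0.75)·(1.25) + (-0.75)·(-0.75) + (2.25)·(-2.75) + (-0.75)·(2.25)) / 3 = -8.25/3 = -2.75
  S[Y,Y] = ((1.25)·(1.25) + (-0.75)·(-0.75) + (-2.75)·(-2.75) + (2.25)·(2.25)) / 3 = 14.75/3 = 4.9167

S is symmetric (S[j,i] = S[i,j]). Assembling:

S = [[2.25, -2.75],
 [-2.75, 4.9167]]


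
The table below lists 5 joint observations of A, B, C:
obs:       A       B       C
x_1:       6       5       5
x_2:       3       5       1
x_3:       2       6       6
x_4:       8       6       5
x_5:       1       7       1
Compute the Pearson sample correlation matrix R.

Step 1 — column means:
  mean(A) = (6 + 3 + 2 + 8 + 1) / 5 = 20/5 = 4
  mean(B) = (5 + 5 + 6 + 6 + 7) / 5 = 29/5 = 5.8
  mean(C) = (5 + 1 + 6 + 5 + 1) / 5 = 18/5 = 3.6

Step 2 — sample variances and covariances s[i,j] = (1/(n-1)) · Σ_k (x_{k,i} - mean_i) · (x_{k,j} - mean_j), with n-1 = 4:
  s[A,A] = ((2)·(2) + (-1)·(-1) + (-2)·(-2) + (4)·(4) + (-3)·(-3)) / 4 = 34/4 = 8.5
  s[A,B] = ((2)·(-0.8) + (-1)·(-0.8) + (-2)·(0.2) + (4)·(0.2) + (-3)·(1.2)) / 4 = -4/4 = -1
  s[A,C] = ((2)·(1.4) + (-1)·(-2.6) + (-2)·(2.4) + (4)·(1.4) + (-3)·(-2.6)) / 4 = 14/4 = 3.5
  s[B,B] = ((-0.8)·(-0.8) + (-0.8)·(-0.8) + (0.2)·(0.2) + (0.2)·(0.2) + (1.2)·(1.2)) / 4 = 2.8/4 = 0.7
  s[B,C] = ((-0.8)·(1.4) + (-0.8)·(-2.6) + (0.2)·(2.4) + (0.2)·(1.4) + (1.2)·(-2.6)) / 4 = -1.4/4 = -0.35
  s[C,C] = ((1.4)·(1.4) + (-2.6)·(-2.6) + (2.4)·(2.4) + (1.4)·(1.4) + (-2.6)·(-2.6)) / 4 = 23.2/4 = 5.8
  Sample standard deviations s_i = √(s[i,i]):
  s(A) = √(8.5) = 2.9155
  s(B) = √(0.7) = 0.8367
  s(C) = √(5.8) = 2.4083

Step 3 — r_{ij} = s_{ij} / (s_i · s_j):
  r[A,A] = 1 (diagonal).
  r[A,B] = -1 / (2.9155 · 0.8367) = -1 / 2.4393 = -0.41
  r[A,C] = 3.5 / (2.9155 · 2.4083) = 3.5 / 7.0214 = 0.4985
  r[B,B] = 1 (diagonal).
  r[B,C] = -0.35 / (0.8367 · 2.4083) = -0.35 / 2.0149 = -0.1737
  r[C,C] = 1 (diagonal).

R is symmetric with unit diagonal. Assembling:

R = [[1, -0.41, 0.4985],
 [-0.41, 1, -0.1737],
 [0.4985, -0.1737, 1]]


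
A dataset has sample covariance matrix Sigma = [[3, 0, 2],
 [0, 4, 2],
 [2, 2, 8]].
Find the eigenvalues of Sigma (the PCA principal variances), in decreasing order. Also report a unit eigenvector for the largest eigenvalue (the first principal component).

Step 1 — characteristic polynomial p(λ) = det(λI - Sigma) = λ³ - tr·λ² + c_1·λ - det, where tr = trace, c_1 = sum of the principal 2×2 minors, det = det(Sigma):
  tr = 3 + 4 + 8 = 15,
  c_1 = (3·4 - (0)²) + (3·8 - (2)²) + (4·8 - (2)²) = 12 + 20 + 28 = 60,
  det = 3·(4·8 - (2)²) - (0)·((0)·8 - (2)·(2)) + (2)·((0)·(2) - 4·(2)) = 3·(28) - (0)·(-4) + (2)·(-8) = 68.
  So p(λ) = λ³ - 15λ² + 60λ - 68.
Step 2 — look for an integer root (rational root theorem: any rational root is an integer divisor of 68). Testing λ = 2:
  p(2) = 8 - 60 + 120 - 68 = 0  ✓
  Dividing out (λ - 2): p(λ) = (λ - 2)(λ² - 13λ + 34).
Step 3 — remaining eigenvalues from the quadratic λ² - 13λ + 34 = 0:
  Δ = 13² - 4·34 = 169 - 136 = 33,  λ = (13 ± √33)/2 = (13 ± 5.7446)/2 ≈ 9.3723 or 3.6277.
  Sorted: λ_1 = 9.3723,  λ_2 = 3.6277,  λ_3 = 2  (check: sum = 15 = tr ✓).

Step 4 — unit eigenvector for λ_1 ≈ 9.3723: v spans the null space of (Sigma - λ_1 I), whose rows are
  r_1 = (-6.3723, 0, 2),  r_2 = (0, -5.3723, 2),  r_3 = (2, 2, -1.3723).
  v is orthogonal to every row, so take v ∝ r_1 × r_2 = ((0)·(2) - (2)·(-5.3723), (2)·(0) - (-6.3723)·(2), (-6.3723)·(-5.3723) - (0)·(0)) ≈ (10.7446, 12.7446, 34.2337).
  Let u = (10.7446, 12.7446, 34.2337).
  ||u|| = √((10.7446)² + (12.7446)² + (34.2337)²) = √(1449.8149) ≈ 38.0764,  v_1 = u/||u|| ≈ (0.2822, 0.3347, 0.8991) (||v_1|| = 1).

λ_1 = 9.3723,  λ_2 = 3.6277,  λ_3 = 2;  v_1 ≈ (0.2822, 0.3347, 0.8991)


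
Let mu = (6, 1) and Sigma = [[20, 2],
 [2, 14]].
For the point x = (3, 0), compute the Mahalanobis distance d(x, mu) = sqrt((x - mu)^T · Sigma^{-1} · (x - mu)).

Step 1 — centre the observation: (x - mu) = (-3, -1).

Step 2 — invert Sigma. det(Sigma) = 20·14 - (2)² = 276.
  Sigma^{-1} = (1/det) · [[d, -b], [-b, a]] = [[0.0507, -0.0072],
 [-0.0072, 0.0725]].

Step 3 — form the quadratic (x - mu)^T · Sigma^{-1} · (x - mu):
  Sigma^{-1} · (x - mu) = (-0.1449, -0.0507).
  (x - mu)^T · [Sigma^{-1} · (x - mu)] = (-3)·(-0.1449) + (-1)·(-0.0507) = 0.4855.

Step 4 — take square root: d = √(0.4855) ≈ 0.6968.

d(x, mu) = √(0.4855) ≈ 0.6968


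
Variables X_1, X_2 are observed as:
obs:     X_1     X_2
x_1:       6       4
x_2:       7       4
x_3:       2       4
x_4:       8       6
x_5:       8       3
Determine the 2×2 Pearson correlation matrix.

Step 1 — column means:
  mean(X_1) = (6 + 7 + 2 + 8 + 8) / 5 = 31/5 = 6.2
  mean(X_2) = (4 + 4 + 4 + 6 + 3) / 5 = 21/5 = 4.2

Step 2 — sample variances and covariances s[i,j] = (1/(n-1)) · Σ_k (x_{k,i} - mean_i) · (x_{k,j} - mean_j), with n-1 = 4:
  s[X_1,X_1] = ((-0.2)·(-0.2) + (0.8)·(0.8) + (-4.2)·(-4.2) + (1.8)·(1.8) + (1.8)·(1.8)) / 4 = 24.8/4 = 6.2
  s[X_1,X_2] = ((-0.2)·(-0.2) + (0.8)·(-0.2) + (-4.2)·(-0.2) + (1.8)·(1.8) + (1.8)·(-1.2)) / 4 = 1.8/4 = 0.45
  s[X_2,X_2] = ((-0.2)·(-0.2) + (-0.2)·(-0.2) + (-0.2)·(-0.2) + (1.8)·(1.8) + (-1.2)·(-1.2)) / 4 = 4.8/4 = 1.2
  Sample standard deviations s_i = √(s[i,i]):
  s(X_1) = √(6.2) = 2.49
  s(X_2) = √(1.2) = 1.0954

Step 3 — r_{ij} = s_{ij} / (s_i · s_j):
  r[X_1,X_1] = 1 (diagonal).
  r[X_1,X_2] = 0.45 / (2.49 · 1.0954) = 0.45 / 2.7276 = 0.165
  r[X_2,X_2] = 1 (diagonal).

R is symmetric with unit diagonal. Assembling:

R = [[1, 0.165],
 [0.165, 1]]


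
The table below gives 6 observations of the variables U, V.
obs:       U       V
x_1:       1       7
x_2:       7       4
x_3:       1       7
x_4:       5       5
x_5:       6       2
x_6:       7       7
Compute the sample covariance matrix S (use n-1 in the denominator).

Step 1 — column means:
  mean(U) = (1 + 7 + 1 + 5 + 6 + 7) / 6 = 27/6 = 4.5
  mean(V) = (7 + 4 + 7 + 5 + 2 + 7) / 6 = 32/6 = 5.3333

Step 2 — sample covariance S[i,j] = (1/(n-1)) · Σ_k (x_{k,i} - mean_i) · (x_{k,j} - mean_j), with n-1 = 5.
  S[U,U] = ((-3.5)·(-3.5) + (2.5)·(2.5) + (-3.5)·(-3.5) + (0.5)·(0.5) + (1.5)·(1.5) + (2.5)·(2.5)) / 5 = 39.5/5 = 7.9
  S[U,V] = ((-3.5)·(1.6667) + (2.5)·(-1.3333) + (-3.5)·(1.6667) + (0.5)·(-0.3333) + (1.5)·(-3.3333) + (2.5)·(1.6667)) / 5 = -16/5 = -3.2
  S[V,V] = ((1.6667)·(1.6667) + (-1.3333)·(-1.3333) + (1.6667)·(1.6667) + (-0.3333)·(-0.3333) + (-3.3333)·(-3.3333) + (1.6667)·(1.6667)) / 5 = 21.3333/5 = 4.2667

S is symmetric (S[j,i] = S[i,j]). Assembling:

S = [[7.9, -3.2],
 [-3.2, 4.2667]]


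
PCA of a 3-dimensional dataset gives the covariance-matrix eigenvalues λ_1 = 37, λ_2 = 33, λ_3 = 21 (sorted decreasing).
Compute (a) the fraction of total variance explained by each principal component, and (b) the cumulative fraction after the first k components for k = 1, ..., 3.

Step 1 — total variance = trace(Sigma) = Σ λ_i = 37 + 33 + 21 = 91.

Step 2 — fraction explained by component i = λ_i / Σ λ:
  PC1: 37/91 = 0.4066
  PC2: 33/91 = 0.3626
  PC3: 21/91 = 0.2308

Step 3 — cumulative fraction after k components = (λ_1 + ... + λ_k) / Σ λ:
  k = 1: 37/91 = 0.4066
  k = 2: (37 + 33)/91 = 70/91 = 0.7692
  k = 3: (37 + 33 + 21)/91 = 91/91 = 1

Summary (fraction, with percent):

explained: PC1 0.4066 (40.66%), PC2 0.3626 (36.26%), PC3 0.2308 (23.08%);  cumulative: 0.4066, 0.7692, 1


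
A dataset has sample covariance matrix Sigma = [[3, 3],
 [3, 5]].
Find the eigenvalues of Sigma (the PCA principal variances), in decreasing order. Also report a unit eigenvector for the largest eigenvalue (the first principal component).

Step 1 — characteristic polynomial of 2×2 Sigma:
  det(Sigma - λI) = λ² - trace · λ + det = 0.
  trace = 3 + 5 = 8, det = 3·5 - (3)² = 6.
Step 2 — discriminant:
  Δ = trace² - 4·det = 64 - 24 = 40.
Step 3 — eigenvalues:
  λ = (trace ± √Δ)/2 = (8 ± 6.3246)/2,
  λ_1 = 7.1623,  λ_2 = 0.8377.

Step 4 — unit eigenvector for λ_1: solve (Sigma - λ_1 I)v = 0. First row:
  (3 - 7.1623)·v_x + (3)·v_y = 0, i.e. (-4.1623)·v_x + (3)·v_y = 0,
  so v ∝ (b, λ_1 - a) = (3, 4.1623) = u.
  ||u|| = √((3)² + (4.1623)²) = √(26.3246) ≈ 5.1307,
  v_1 = u/||u|| ≈ (0.5847, 0.8112) (||v_1|| = 1).

λ_1 = 7.1623,  λ_2 = 0.8377;  v_1 ≈ (0.5847, 0.8112)


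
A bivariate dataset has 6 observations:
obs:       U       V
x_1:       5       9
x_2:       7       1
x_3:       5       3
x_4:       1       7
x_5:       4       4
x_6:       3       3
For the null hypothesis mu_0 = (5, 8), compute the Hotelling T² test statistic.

Step 1 — sample mean vector:
  mean(U) = (5 + 7 + 5 + 1 + 4 + 3) / 6 = 25/6 = 4.1667
  mean(V) = (9 + 1 + 3 + 7 + 4 + 3) / 6 = 27/6 = 4.5
  x̄ = (4.1667, 4.5),  deviation x̄ - mu_0 = (4.1667, 4.5) - (5, 8) = (-0.8333, -3.5).

Step 2 — sample covariance matrix, S[i,j] = (1/(n-1)) · Σ_k (x_{k,i} - mean_i) · (x_{k,j} - mean_j), divisor n-1 = 5:
  S[U,U] = ((0.8333)·(0.8333) + (2.8333)·(2.8333) + (0.8333)·(0.8333) + (-3.1667)·(-3.1667) + (-0.1667)·(-0.1667) + (-1.1667)·(-1.1667)) / 5 = 20.8333/5 = 4.1667
  S[U,V] = ((0.8333)·(4.5) + (2.8333)·(-3.5) + (0.8333)·(-1.5) + (-3.1667)·(2.5) + (-0.1667)·(-0.5) + (-1.1667)·(-1.5)) / 5 = -13.5/5 = -2.7
  S[V,V] = ((4.5)·(4.5) + (-3.5)·(-3.5) + (-1.5)·(-1.5) + (2.5)·(2.5) + (-0.5)·(-0.5) + (-1.5)·(-1.5)) / 5 = 43.5/5 = 8.7
  S = [[4.1667, -2.7],
 [-2.7, 8.7]].

Step 3 — invert S. det(S) = 4.1667·8.7 - (-2.7)² = 28.96.
  S^{-1} = (1/det) · [[d, -b], [-b, a]] = [[0.3004, 0.0932],
 [0.0932, 0.1439]].

Step 4 — quadratic form (x̄ - mu_0)^T · S^{-1} · (x̄ - mu_0):
  S^{-1} · (x̄ - mu_0) = (-0.5767, -0.5813),
  (x̄ - mu_0)^T · [...] = (-0.8333)·(-0.5767) + (-3.5)·(-0.5813) = 2.515.

Step 5 — scale by n: T² = 6 · 2.515 = 15.0898.

T² ≈ 15.0898


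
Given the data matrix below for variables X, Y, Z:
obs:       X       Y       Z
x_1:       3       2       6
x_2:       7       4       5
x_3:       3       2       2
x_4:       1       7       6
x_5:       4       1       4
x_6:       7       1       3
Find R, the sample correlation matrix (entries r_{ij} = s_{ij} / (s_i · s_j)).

Step 1 — column means:
  mean(X) = (3 + 7 + 3 + 1 + 4 + 7) / 6 = 25/6 = 4.1667
  mean(Y) = (2 + 4 + 2 + 7 + 1 + 1) / 6 = 17/6 = 2.8333
  mean(Z) = (6 + 5 + 2 + 6 + 4 + 3) / 6 = 26/6 = 4.3333

Step 2 — sample variances and covariances s[i,j] = (1/(n-1)) · Σ_k (x_{k,i} - mean_i) · (x_{k,j} - mean_j), with n-1 = 5:
  s[X,X] = ((-1.1667)·(-1.1667) + (2.8333)·(2.8333) + (-1.1667)·(-1.1667) + (-3.1667)·(-3.1667) + (-0.1667)·(-0.1667) + (2.8333)·(2.8333)) / 5 = 28.8333/5 = 5.7667
  s[X,Y] = ((-1.1667)·(-0.8333) + (2.8333)·(1.1667) + (-1.1667)·(-0.8333) + (-3.1667)·(4.1667) + (-0.1667)·(-1.8333) + (2.8333)·(-1.8333)) / 5 = -12.8333/5 = -2.5667
  s[X,Z] = ((-1.1667)·(1.6667) + (2.8333)·(0.6667) + (-1.1667)·(-2.3333) + (-3.1667)·(1.6667) + (-0.1667)·(-0.3333) + (2.8333)·(-1.3333)) / 5 = -6.3333/5 = -1.2667
  s[Y,Y] = ((-0.8333)·(-0.8333) + (1.1667)·(1.1667) + (-0.8333)·(-0.8333) + (4.1667)·(4.1667) + (-1.8333)·(-1.8333) + (-1.8333)·(-1.8333)) / 5 = 26.8333/5 = 5.3667
  s[Y,Z] = ((-0.8333)·(1.6667) + (1.1667)·(0.6667) + (-0.8333)·(-2.3333) + (4.1667)·(1.6667) + (-1.8333)·(-0.3333) + (-1.8333)·(-1.3333)) / 5 = 11.3333/5 = 2.2667
  s[Z,Z] = ((1.6667)·(1.6667) + (0.6667)·(0.6667) + (-2.3333)·(-2.3333) + (1.6667)·(1.6667) + (-0.3333)·(-0.3333) + (-1.3333)·(-1.3333)) / 5 = 13.3333/5 = 2.6667
  Sample standard deviations s_i = √(s[i,i]):
  s(X) = √(5.7667) = 2.4014
  s(Y) = √(5.3667) = 2.3166
  s(Z) = √(2.6667) = 1.633

Step 3 — r_{ij} = s_{ij} / (s_i · s_j):
  r[X,X] = 1 (diagonal).
  r[X,Y] = -2.5667 / (2.4014 · 2.3166) = -2.5667 / 5.5631 = -0.4614
  r[X,Z] = -1.2667 / (2.4014 · 1.633) = -1.2667 / 3.9215 = -0.323
  r[Y,Y] = 1 (diagonal).
  r[Y,Z] = 2.2667 / (2.3166 · 1.633) = 2.2667 / 3.783 = 0.5992
  r[Z,Z] = 1 (diagonal).

R is symmetric with unit diagonal. Assembling:

R = [[1, -0.4614, -0.323],
 [-0.4614, 1, 0.5992],
 [-0.323, 0.5992, 1]]


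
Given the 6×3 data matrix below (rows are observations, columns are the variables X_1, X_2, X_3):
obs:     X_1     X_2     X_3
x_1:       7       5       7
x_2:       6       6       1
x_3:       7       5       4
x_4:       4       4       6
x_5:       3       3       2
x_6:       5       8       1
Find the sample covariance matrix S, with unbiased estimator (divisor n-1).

Step 1 — column means:
  mean(X_1) = (7 + 6 + 7 + 4 + 3 + 5) / 6 = 32/6 = 5.3333
  mean(X_2) = (5 + 6 + 5 + 4 + 3 + 8) / 6 = 31/6 = 5.1667
  mean(X_3) = (7 + 1 + 4 + 6 + 2 + 1) / 6 = 21/6 = 3.5

Step 2 — sample covariance S[i,j] = (1/(n-1)) · Σ_k (x_{k,i} - mean_i) · (x_{k,j} - mean_j), with n-1 = 5.
  S[X_1,X_1] = ((1.6667)·(1.6667) + (0.6667)·(0.6667) + (1.6667)·(1.6667) + (-1.3333)·(-1.3333) + (-2.3333)·(-2.3333) + (-0.3333)·(-0.3333)) / 5 = 13.3333/5 = 2.6667
  S[X_1,X_2] = ((1.6667)·(-0.1667) + (0.6667)·(0.8333) + (1.6667)·(-0.1667) + (-1.3333)·(-1.1667) + (-2.3333)·(-2.1667) + (-0.3333)·(2.8333)) / 5 = 5.6667/5 = 1.1333
  S[X_1,X_3] = ((1.6667)·(3.5) + (0.6667)·(-2.5) + (1.6667)·(0.5) + (-1.3333)·(2.5) + (-2.3333)·(-1.5) + (-0.3333)·(-2.5)) / 5 = 6/5 = 1.2
  S[X_2,X_2] = ((-0.1667)·(-0.1667) + (0.8333)·(0.8333) + (-0.1667)·(-0.1667) + (-1.1667)·(-1.1667) + (-2.1667)·(-2.1667) + (2.8333)·(2.8333)) / 5 = 14.8333/5 = 2.9667
  S[X_2,X_3] = ((-0.1667)·(3.5) + (0.8333)·(-2.5) + (-0.1667)·(0.5) + (-1.1667)·(2.5) + (-2.1667)·(-1.5) + (2.8333)·(-2.5)) / 5 = -9.5/5 = -1.9
  S[X_3,X_3] = ((3.5)·(3.5) + (-2.5)·(-2.5) + (0.5)·(0.5) + (2.5)·(2.5) + (-1.5)·(-1.5) + (-2.5)·(-2.5)) / 5 = 33.5/5 = 6.7

S is symmetric (S[j,i] = S[i,j]). Assembling:

S = [[2.6667, 1.1333, 1.2],
 [1.1333, 2.9667, -1.9],
 [1.2, -1.9, 6.7]]


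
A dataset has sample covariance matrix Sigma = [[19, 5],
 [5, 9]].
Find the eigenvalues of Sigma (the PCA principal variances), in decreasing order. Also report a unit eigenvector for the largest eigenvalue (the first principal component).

Step 1 — characteristic polynomial of 2×2 Sigma:
  det(Sigma - λI) = λ² - trace · λ + det = 0.
  trace = 19 + 9 = 28, det = 19·9 - (5)² = 146.
Step 2 — discriminant:
  Δ = trace² - 4·det = 784 - 584 = 200.
Step 3 — eigenvalues:
  λ = (trace ± √Δ)/2 = (28 ± 14.1421)/2,
  λ_1 = 21.0711,  λ_2 = 6.9289.

Step 4 — unit eigenvector for λ_1: solve (Sigma - λ_1 I)v = 0. First row:
  (19 - 21.0711)·v_x + (5)·v_y = 0, i.e. (-2.0711)·v_x + (5)·v_y = 0,
  so v ∝ (b, λ_1 - a) = (5, 2.0711) = u.
  ||u|| = √((5)² + (2.0711)²) = √(29.2893) ≈ 5.412,
  v_1 = u/||u|| ≈ (0.9239, 0.3827) (||v_1|| = 1).

λ_1 = 21.0711,  λ_2 = 6.9289;  v_1 ≈ (0.9239, 0.3827)


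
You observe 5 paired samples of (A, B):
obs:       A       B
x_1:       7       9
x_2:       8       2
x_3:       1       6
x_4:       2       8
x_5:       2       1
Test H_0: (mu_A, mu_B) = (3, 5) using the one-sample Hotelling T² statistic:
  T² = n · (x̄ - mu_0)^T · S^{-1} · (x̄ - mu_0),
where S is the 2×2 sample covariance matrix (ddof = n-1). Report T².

Step 1 — sample mean vector:
  mean(A) = (7 + 8 + 1 + 2 + 2) / 5 = 20/5 = 4
  mean(B) = (9 + 2 + 6 + 8 + 1) / 5 = 26/5 = 5.2
  x̄ = (4, 5.2),  deviation x̄ - mu_0 = (4, 5.2) - (3, 5) = (1, 0.2).

Step 2 — sample covariance matrix, S[i,j] = (1/(n-1)) · Σ_k (x_{k,i} - mean_i) · (x_{k,j} - mean_j), divisor n-1 = 4:
  S[A,A] = ((3)·(3) + (4)·(4) + (-3)·(-3) + (-2)·(-2) + (-2)·(-2)) / 4 = 42/4 = 10.5
  S[A,B] = ((3)·(3.8) + (4)·(-3.2) + (-3)·(0.8) + (-2)·(2.8) + (-2)·(-4.2)) / 4 = -1/4 = -0.25
  S[B,B] = ((3.8)·(3.8) + (-3.2)·(-3.2) + (0.8)·(0.8) + (2.8)·(2.8) + (-4.2)·(-4.2)) / 4 = 50.8/4 = 12.7
  S = [[10.5, -0.25],
 [-0.25, 12.7]].

Step 3 — invert S. det(S) = 10.5·12.7 - (-0.25)² = 133.2875.
  S^{-1} = (1/det) · [[d, -b], [-b, a]] = [[0.0953, 0.0019],
 [0.0019, 0.0788]].

Step 4 — quadratic form (x̄ - mu_0)^T · S^{-1} · (x̄ - mu_0):
  S^{-1} · (x̄ - mu_0) = (0.0957, 0.0176),
  (x̄ - mu_0)^T · [...] = (1)·(0.0957) + (0.2)·(0.0176) = 0.0992.

Step 5 — scale by n: T² = 5 · 0.0992 = 0.4959.

T² ≈ 0.4959


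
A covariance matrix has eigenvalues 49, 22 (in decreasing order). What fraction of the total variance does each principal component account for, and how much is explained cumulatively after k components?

Step 1 — total variance = trace(Sigma) = Σ λ_i = 49 + 22 = 71.

Step 2 — fraction explained by component i = λ_i / Σ λ:
  PC1: 49/71 = 0.6901
  PC2: 22/71 = 0.3099

Step 3 — cumulative fraction after k components = (λ_1 + ... + λ_k) / Σ λ:
  k = 1: 49/71 = 0.6901
  k = 2: (49 + 22)/71 = 71/71 = 1

Summary (fraction, with percent):

explained: PC1 0.6901 (69.01%), PC2 0.3099 (30.99%);  cumulative: 0.6901, 1


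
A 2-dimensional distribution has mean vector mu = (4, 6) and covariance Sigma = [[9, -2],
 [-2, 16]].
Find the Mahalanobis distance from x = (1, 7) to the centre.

Step 1 — centre the observation: (x - mu) = (-3, 1).

Step 2 — invert Sigma. det(Sigma) = 9·16 - (-2)² = 140.
  Sigma^{-1} = (1/det) · [[d, -b], [-b, a]] = [[0.1143, 0.0143],
 [0.0143, 0.0643]].

Step 3 — form the quadratic (x - mu)^T · Sigma^{-1} · (x - mu):
  Sigma^{-1} · (x - mu) = (-0.3286, 0.0214).
  (x - mu)^T · [Sigma^{-1} · (x - mu)] = (-3)·(-0.3286) + (1)·(0.0214) = 1.0071.

Step 4 — take square root: d = √(1.0071) ≈ 1.0036.

d(x, mu) = √(1.0071) ≈ 1.0036


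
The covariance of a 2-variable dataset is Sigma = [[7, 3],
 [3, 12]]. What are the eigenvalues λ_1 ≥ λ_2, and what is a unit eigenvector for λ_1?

Step 1 — characteristic polynomial of 2×2 Sigma:
  det(Sigma - λI) = λ² - trace · λ + det = 0.
  trace = 7 + 12 = 19, det = 7·12 - (3)² = 75.
Step 2 — discriminant:
  Δ = trace² - 4·det = 361 - 300 = 61.
Step 3 — eigenvalues:
  λ = (trace ± √Δ)/2 = (19 ± 7.8102)/2,
  λ_1 = 13.4051,  λ_2 = 5.5949.

Step 4 — unit eigenvector for λ_1: solve (Sigma - λ_1 I)v = 0. First row:
  (7 - 13.4051)·v_x + (3)·v_y = 0, i.e. (-6.4051)·v_x + (3)·v_y = 0,
  so v ∝ (b, λ_1 - a) = (3, 6.4051) = u.
  ||u|| = √((3)² + (6.4051)²) = √(50.0256) ≈ 7.0729,
  v_1 = u/||u|| ≈ (0.4242, 0.9056) (||v_1|| = 1).

λ_1 = 13.4051,  λ_2 = 5.5949;  v_1 ≈ (0.4242, 0.9056)


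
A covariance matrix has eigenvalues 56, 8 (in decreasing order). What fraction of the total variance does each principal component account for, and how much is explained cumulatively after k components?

Step 1 — total variance = trace(Sigma) = Σ λ_i = 56 + 8 = 64.

Step 2 — fraction explained by component i = λ_i / Σ λ:
  PC1: 56/64 = 0.875
  PC2: 8/64 = 0.125

Step 3 — cumulative fraction after k components = (λ_1 + ... + λ_k) / Σ λ:
  k = 1: 56/64 = 0.875
  k = 2: (56 + 8)/64 = 64/64 = 1

Summary (fraction, with percent):

explained: PC1 0.875 (87.5%), PC2 0.125 (12.5%);  cumulative: 0.875, 1


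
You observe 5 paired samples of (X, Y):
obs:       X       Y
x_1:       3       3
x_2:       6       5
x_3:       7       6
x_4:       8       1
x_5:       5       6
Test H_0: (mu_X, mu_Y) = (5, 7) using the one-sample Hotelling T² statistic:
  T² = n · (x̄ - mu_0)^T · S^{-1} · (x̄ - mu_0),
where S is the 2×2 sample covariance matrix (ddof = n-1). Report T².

Step 1 — sample mean vector:
  mean(X) = (3 + 6 + 7 + 8 + 5) / 5 = 29/5 = 5.8
  mean(Y) = (3 + 5 + 6 + 1 + 6) / 5 = 21/5 = 4.2
  x̄ = (5.8, 4.2),  deviation x̄ - mu_0 = (5.8, 4.2) - (5, 7) = (0.8, -2.8).

Step 2 — sample covariance matrix, S[i,j] = (1/(n-1)) · Σ_k (x_{k,i} - mean_i) · (x_{k,j} - mean_j), divisor n-1 = 4:
  S[X,X] = ((-2.8)·(-2.8) + (0.2)·(0.2) + (1.2)·(1.2) + (2.2)·(2.2) + (-0.8)·(-0.8)) / 4 = 14.8/4 = 3.7
  S[X,Y] = ((-2.8)·(-1.2) + (0.2)·(0.8) + (1.2)·(1.8) + (2.2)·(-3.2) + (-0.8)·(1.8)) / 4 = -2.8/4 = -0.7
  S[Y,Y] = ((-1.2)·(-1.2) + (0.8)·(0.8) + (1.8)·(1.8) + (-3.2)·(-3.2) + (1.8)·(1.8)) / 4 = 18.8/4 = 4.7
  S = [[3.7, -0.7],
 [-0.7, 4.7]].

Step 3 — invert S. det(S) = 3.7·4.7 - (-0.7)² = 16.9.
  S^{-1} = (1/det) · [[d, -b], [-b, a]] = [[0.2781, 0.0414],
 [0.0414, 0.2189]].

Step 4 — quadratic form (x̄ - mu_0)^T · S^{-1} · (x̄ - mu_0):
  S^{-1} · (x̄ - mu_0) = (0.1065, -0.5799),
  (x̄ - mu_0)^T · [...] = (0.8)·(0.1065) + (-2.8)·(-0.5799) = 1.7089.

Step 5 — scale by n: T² = 5 · 1.7089 = 8.5444.

T² ≈ 8.5444


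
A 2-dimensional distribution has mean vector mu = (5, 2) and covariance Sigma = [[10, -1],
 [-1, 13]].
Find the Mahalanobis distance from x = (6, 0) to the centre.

Step 1 — centre the observation: (x - mu) = (1, -2).

Step 2 — invert Sigma. det(Sigma) = 10·13 - (-1)² = 129.
  Sigma^{-1} = (1/det) · [[d, -b], [-b, a]] = [[0.1008, 0.0078],
 [0.0078, 0.0775]].

Step 3 — form the quadratic (x - mu)^T · Sigma^{-1} · (x - mu):
  Sigma^{-1} · (x - mu) = (0.0853, -0.1473).
  (x - mu)^T · [Sigma^{-1} · (x - mu)] = (1)·(0.0853) + (-2)·(-0.1473) = 0.3798.

Step 4 — take square root: d = √(0.3798) ≈ 0.6163.

d(x, mu) = √(0.3798) ≈ 0.6163


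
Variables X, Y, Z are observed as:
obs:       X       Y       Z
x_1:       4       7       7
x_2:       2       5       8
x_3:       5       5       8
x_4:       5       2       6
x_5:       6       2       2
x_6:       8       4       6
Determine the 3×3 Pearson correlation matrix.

Step 1 — column means:
  mean(X) = (4 + 2 + 5 + 5 + 6 + 8) / 6 = 30/6 = 5
  mean(Y) = (7 + 5 + 5 + 2 + 2 + 4) / 6 = 25/6 = 4.1667
  mean(Z) = (7 + 8 + 8 + 6 + 2 + 6) / 6 = 37/6 = 6.1667

Step 2 — sample variances and covariances s[i,j] = (1/(n-1)) · Σ_k (x_{k,i} - mean_i) · (x_{k,j} - mean_j), with n-1 = 5:
  s[X,X] = ((-1)·(-1) + (-3)·(-3) + (0)·(0) + (0)·(0) + (1)·(1) + (3)·(3)) / 5 = 20/5 = 4
  s[X,Y] = ((-1)·(2.8333) + (-3)·(0.8333) + (0)·(0.8333) + (0)·(-2.1667) + (1)·(-2.1667) + (3)·(-0.1667)) / 5 = -8/5 = -1.6
  s[X,Z] = ((-1)·(0.8333) + (-3)·(1.8333) + (0)·(1.8333) + (0)·(-0.1667) + (1)·(-4.1667) + (3)·(-0.1667)) / 5 = -11/5 = -2.2
  s[Y,Y] = ((2.8333)·(2.8333) + (0.8333)·(0.8333) + (0.8333)·(0.8333) + (-2.1667)·(-2.1667) + (-2.1667)·(-2.1667) + (-0.1667)·(-0.1667)) / 5 = 18.8333/5 = 3.7667
  s[Y,Z] = ((2.8333)·(0.8333) + (0.8333)·(1.8333) + (0.8333)·(1.8333) + (-2.1667)·(-0.1667) + (-2.1667)·(-4.1667) + (-0.1667)·(-0.1667)) / 5 = 14.8333/5 = 2.9667
  s[Z,Z] = ((0.8333)·(0.8333) + (1.8333)·(1.8333) + (1.8333)·(1.8333) + (-0.1667)·(-0.1667) + (-4.1667)·(-4.1667) + (-0.1667)·(-0.1667)) / 5 = 24.8333/5 = 4.9667
  Sample standard deviations s_i = √(s[i,i]):
  s(X) = √(4) = 2
  s(Y) = √(3.7667) = 1.9408
  s(Z) = √(4.9667) = 2.2286

Step 3 — r_{ij} = s_{ij} / (s_i · s_j):
  r[X,X] = 1 (diagonal).
  r[X,Y] = -1.6 / (2 · 1.9408) = -1.6 / 3.8816 = -0.4122
  r[X,Z] = -2.2 / (2 · 2.2286) = -2.2 / 4.4572 = -0.4936
  r[Y,Y] = 1 (diagonal).
  r[Y,Z] = 2.9667 / (1.9408 · 2.2286) = 2.9667 / 4.3252 = 0.6859
  r[Z,Z] = 1 (diagonal).

R is symmetric with unit diagonal. Assembling:

R = [[1, -0.4122, -0.4936],
 [-0.4122, 1, 0.6859],
 [-0.4936, 0.6859, 1]]


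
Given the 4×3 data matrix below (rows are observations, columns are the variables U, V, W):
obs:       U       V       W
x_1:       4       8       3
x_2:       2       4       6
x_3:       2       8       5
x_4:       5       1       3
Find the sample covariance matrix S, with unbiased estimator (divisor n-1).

Step 1 — column means:
  mean(U) = (4 + 2 + 2 + 5) / 4 = 13/4 = 3.25
  mean(V) = (8 + 4 + 8 + 1) / 4 = 21/4 = 5.25
  mean(W) = (3 + 6 + 5 + 3) / 4 = 17/4 = 4.25

Step 2 — sample covariance S[i,j] = (1/(n-1)) · Σ_k (x_{k,i} - mean_i) · (x_{k,j} - mean_j), with n-1 = 3.
  S[U,U] = ((0.75)·(0.75) + (-1.25)·(-1.25) + (-1.25)·(-1.25) + (1.75)·(1.75)) / 3 = 6.75/3 = 2.25
  S[U,V] = ((0.75)·(2.75) + (-1.25)·(-1.25) + (-1.25)·(2.75) + (1.75)·(-4.25)) / 3 = -7.25/3 = -2.4167
  S[U,W] = ((0.75)·(-1.25) + (-1.25)·(1.75) + (-1.25)·(0.75) + (1.75)·(-1.25)) / 3 = -6.25/3 = -2.0833
  S[V,V] = ((2.75)·(2.75) + (-1.25)·(-1.25) + (2.75)·(2.75) + (-4.25)·(-4.25)) / 3 = 34.75/3 = 11.5833
  S[V,W] = ((2.75)·(-1.25) + (-1.25)·(1.75) + (2.75)·(0.75) + (-4.25)·(-1.25)) / 3 = 1.75/3 = 0.5833
  S[W,W] = ((-1.25)·(-1.25) + (1.75)·(1.75) + (0.75)·(0.75) + (-1.25)·(-1.25)) / 3 = 6.75/3 = 2.25

S is symmetric (S[j,i] = S[i,j]). Assembling:

S = [[2.25, -2.4167, -2.0833],
 [-2.4167, 11.5833, 0.5833],
 [-2.0833, 0.5833, 2.25]]


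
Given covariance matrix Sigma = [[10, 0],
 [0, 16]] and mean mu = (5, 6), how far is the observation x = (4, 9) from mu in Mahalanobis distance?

Step 1 — centre the observation: (x - mu) = (-1, 3).

Step 2 — invert Sigma. det(Sigma) = 10·16 - (0)² = 160.
  Sigma^{-1} = (1/det) · [[d, -b], [-b, a]] = [[0.1, 0],
 [0, 0.0625]].

Step 3 — form the quadratic (x - mu)^T · Sigma^{-1} · (x - mu):
  Sigma^{-1} · (x - mu) = (-0.1, 0.1875).
  (x - mu)^T · [Sigma^{-1} · (x - mu)] = (-1)·(-0.1) + (3)·(0.1875) = 0.6625.

Step 4 — take square root: d = √(0.6625) ≈ 0.8139.

d(x, mu) = √(0.6625) ≈ 0.8139


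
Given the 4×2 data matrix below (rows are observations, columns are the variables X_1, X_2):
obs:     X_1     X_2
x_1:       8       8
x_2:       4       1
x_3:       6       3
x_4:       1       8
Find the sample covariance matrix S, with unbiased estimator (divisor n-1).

Step 1 — column means:
  mean(X_1) = (8 + 4 + 6 + 1) / 4 = 19/4 = 4.75
  mean(X_2) = (8 + 1 + 3 + 8) / 4 = 20/4 = 5

Step 2 — sample covariance S[i,j] = (1/(n-1)) · Σ_k (x_{k,i} - mean_i) · (x_{k,j} - mean_j), with n-1 = 3.
  S[X_1,X_1] = ((3.25)·(3.25) + (-0.75)·(-0.75) + (1.25)·(1.25) + (-3.75)·(-3.75)) / 3 = 26.75/3 = 8.9167
  S[X_1,X_2] = ((3.25)·(3) + (-0.75)·(-4) + (1.25)·(-2) + (-3.75)·(3)) / 3 = -1/3 = -0.3333
  S[X_2,X_2] = ((3)·(3) + (-4)·(-4) + (-2)·(-2) + (3)·(3)) / 3 = 38/3 = 12.6667

S is symmetric (S[j,i] = S[i,j]). Assembling:

S = [[8.9167, -0.3333],
 [-0.3333, 12.6667]]


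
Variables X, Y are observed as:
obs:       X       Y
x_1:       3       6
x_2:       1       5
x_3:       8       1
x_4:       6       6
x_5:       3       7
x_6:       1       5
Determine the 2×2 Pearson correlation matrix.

Step 1 — column means:
  mean(X) = (3 + 1 + 8 + 6 + 3 + 1) / 6 = 22/6 = 3.6667
  mean(Y) = (6 + 5 + 1 + 6 + 7 + 5) / 6 = 30/6 = 5

Step 2 — sample variances and covariances s[i,j] = (1/(n-1)) · Σ_k (x_{k,i} - mean_i) · (x_{k,j} - mean_j), with n-1 = 5:
  s[X,X] = ((-0.6667)·(-0.6667) + (-2.6667)·(-2.6667) + (4.3333)·(4.3333) + (2.3333)·(2.3333) + (-0.6667)·(-0.6667) + (-2.6667)·(-2.6667)) / 5 = 39.3333/5 = 7.8667
  s[X,Y] = ((-0.6667)·(1) + (-2.6667)·(0) + (4.3333)·(-4) + (2.3333)·(1) + (-0.6667)·(2) + (-2.6667)·(0)) / 5 = -17/5 = -3.4
  s[Y,Y] = ((1)·(1) + (0)·(0) + (-4)·(-4) + (1)·(1) + (2)·(2) + (0)·(0)) / 5 = 22/5 = 4.4
  Sample standard deviations s_i = √(s[i,i]):
  s(X) = √(7.8667) = 2.8048
  s(Y) = √(4.4) = 2.0976

Step 3 — r_{ij} = s_{ij} / (s_i · s_j):
  r[X,X] = 1 (diagonal).
  r[X,Y] = -3.4 / (2.8048 · 2.0976) = -3.4 / 5.8833 = -0.5779
  r[Y,Y] = 1 (diagonal).

R is symmetric with unit diagonal. Assembling:

R = [[1, -0.5779],
 [-0.5779, 1]]


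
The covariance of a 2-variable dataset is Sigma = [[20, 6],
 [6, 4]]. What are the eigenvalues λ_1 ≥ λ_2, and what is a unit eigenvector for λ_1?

Step 1 — characteristic polynomial of 2×2 Sigma:
  det(Sigma - λI) = λ² - trace · λ + det = 0.
  trace = 20 + 4 = 24, det = 20·4 - (6)² = 44.
Step 2 — discriminant:
  Δ = trace² - 4·det = 576 - 176 = 400.
Step 3 — eigenvalues:
  λ = (trace ± √Δ)/2 = (24 ± 20)/2,
  λ_1 = 22,  λ_2 = 2.

Step 4 — unit eigenvector for λ_1: solve (Sigma - λ_1 I)v = 0. First row:
  (20 - 22)·v_x + (6)·v_y = 0, i.e. (-2)·v_x + (6)·v_y = 0,
  so v ∝ (b, λ_1 - a) = (6, 2) = u.
  ||u|| = √((6)² + (2)²) = √(40) ≈ 6.3246,
  v_1 = u/||u|| ≈ (0.9487, 0.3162) (||v_1|| = 1).

λ_1 = 22,  λ_2 = 2;  v_1 ≈ (0.9487, 0.3162)


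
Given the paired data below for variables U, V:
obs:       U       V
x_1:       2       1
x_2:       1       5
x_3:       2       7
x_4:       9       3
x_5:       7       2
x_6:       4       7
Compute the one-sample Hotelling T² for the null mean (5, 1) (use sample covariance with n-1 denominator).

Step 1 — sample mean vector:
  mean(U) = (2 + 1 + 2 + 9 + 7 + 4) / 6 = 25/6 = 4.1667
  mean(V) = (1 + 5 + 7 + 3 + 2 + 7) / 6 = 25/6 = 4.1667
  x̄ = (4.1667, 4.1667),  deviation x̄ - mu_0 = (4.1667, 4.1667) - (5, 1) = (-0.8333, 3.1667).

Step 2 — sample covariance matrix, S[i,j] = (1/(n-1)) · Σ_k (x_{k,i} - mean_i) · (x_{k,j} - mean_j), divisor n-1 = 5:
  S[U,U] = ((-2.1667)·(-2.1667) + (-3.1667)·(-3.1667) + (-2.1667)·(-2.1667) + (4.8333)·(4.8333) + (2.8333)·(2.8333) + (-0.1667)·(-0.1667)) / 5 = 50.8333/5 = 10.1667
  S[U,V] = ((-2.1667)·(-3.1667) + (-3.1667)·(0.8333) + (-2.1667)·(2.8333) + (4.8333)·(-1.1667) + (2.8333)·(-2.1667) + (-0.1667)·(2.8333)) / 5 = -14.1667/5 = -2.8333
  S[V,V] = ((-3.1667)·(-3.1667) + (0.8333)·(0.8333) + (2.8333)·(2.8333) + (-1.1667)·(-1.1667) + (-2.1667)·(-2.1667) + (2.8333)·(2.8333)) / 5 = 32.8333/5 = 6.5667
  S = [[10.1667, -2.8333],
 [-2.8333, 6.5667]].

Step 3 — invert S. det(S) = 10.1667·6.5667 - (-2.8333)² = 58.7333.
  S^{-1} = (1/det) · [[d, -b], [-b, a]] = [[0.1118, 0.0482],
 [0.0482, 0.1731]].

Step 4 — quadratic form (x̄ - mu_0)^T · S^{-1} · (x̄ - mu_0):
  S^{-1} · (x̄ - mu_0) = (0.0596, 0.5079),
  (x̄ - mu_0)^T · [...] = (-0.8333)·(0.0596) + (3.1667)·(0.5079) = 1.5588.

Step 5 — scale by n: T² = 6 · 1.5588 = 9.353.

T² ≈ 9.353


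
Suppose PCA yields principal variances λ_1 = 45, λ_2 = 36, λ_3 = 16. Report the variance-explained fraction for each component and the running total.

Step 1 — total variance = trace(Sigma) = Σ λ_i = 45 + 36 + 16 = 97.

Step 2 — fraction explained by component i = λ_i / Σ λ:
  PC1: 45/97 = 0.4639
  PC2: 36/97 = 0.3711
  PC3: 16/97 = 0.1649

Step 3 — cumulative fraction after k components = (λ_1 + ... + λ_k) / Σ λ:
  k = 1: 45/97 = 0.4639
  k = 2: (45 + 36)/97 = 81/97 = 0.8351
  k = 3: (45 + 36 + 16)/97 = 97/97 = 1

Summary (fraction, with percent):

explained: PC1 0.4639 (46.39%), PC2 0.3711 (37.11%), PC3 0.1649 (16.49%);  cumulative: 0.4639, 0.8351, 1


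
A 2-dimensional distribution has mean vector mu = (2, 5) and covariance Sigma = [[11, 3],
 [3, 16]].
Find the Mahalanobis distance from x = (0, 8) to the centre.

Step 1 — centre the observation: (x - mu) = (-2, 3).

Step 2 — invert Sigma. det(Sigma) = 11·16 - (3)² = 167.
  Sigma^{-1} = (1/det) · [[d, -b], [-b, a]] = [[0.0958, -0.018],
 [-0.018, 0.0659]].

Step 3 — form the quadratic (x - mu)^T · Sigma^{-1} · (x - mu):
  Sigma^{-1} · (x - mu) = (-0.2455, 0.2335).
  (x - mu)^T · [Sigma^{-1} · (x - mu)] = (-2)·(-0.2455) + (3)·(0.2335) = 1.1916.

Step 4 — take square root: d = √(1.1916) ≈ 1.0916.

d(x, mu) = √(1.1916) ≈ 1.0916


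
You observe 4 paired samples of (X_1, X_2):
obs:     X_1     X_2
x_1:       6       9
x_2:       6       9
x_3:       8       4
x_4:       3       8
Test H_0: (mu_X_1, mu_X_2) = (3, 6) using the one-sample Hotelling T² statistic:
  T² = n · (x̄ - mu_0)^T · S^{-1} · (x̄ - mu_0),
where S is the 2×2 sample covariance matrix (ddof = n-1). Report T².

Step 1 — sample mean vector:
  mean(X_1) = (6 + 6 + 8 + 3) / 4 = 23/4 = 5.75
  mean(X_2) = (9 + 9 + 4 + 8) / 4 = 30/4 = 7.5
  x̄ = (5.75, 7.5),  deviation x̄ - mu_0 = (5.75, 7.5) - (3, 6) = (2.75, 1.5).

Step 2 — sample covariance matrix, S[i,j] = (1/(n-1)) · Σ_k (x_{k,i} - mean_i) · (x_{k,j} - mean_j), divisor n-1 = 3:
  S[X_1,X_1] = ((0.25)·(0.25) + (0.25)·(0.25) + (2.25)·(2.25) + (-2.75)·(-2.75)) / 3 = 12.75/3 = 4.25
  S[X_1,X_2] = ((0.25)·(1.5) + (0.25)·(1.5) + (2.25)·(-3.5) + (-2.75)·(0.5)) / 3 = -8.5/3 = -2.8333
  S[X_2,X_2] = ((1.5)·(1.5) + (1.5)·(1.5) + (-3.5)·(-3.5) + (0.5)·(0.5)) / 3 = 17/3 = 5.6667
  S = [[4.25, -2.8333],
 [-2.8333, 5.6667]].

Step 3 — invert S. det(S) = 4.25·5.6667 - (-2.8333)² = 16.0556.
  S^{-1} = (1/det) · [[d, -b], [-b, a]] = [[0.3529, 0.1765],
 [0.1765, 0.2647]].

Step 4 — quadratic form (x̄ - mu_0)^T · S^{-1} · (x̄ - mu_0):
  S^{-1} · (x̄ - mu_0) = (1.2353, 0.8824),
  (x̄ - mu_0)^T · [...] = (2.75)·(1.2353) + (1.5)·(0.8824) = 4.7206.

Step 5 — scale by n: T² = 4 · 4.7206 = 18.8824.

T² ≈ 18.8824
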